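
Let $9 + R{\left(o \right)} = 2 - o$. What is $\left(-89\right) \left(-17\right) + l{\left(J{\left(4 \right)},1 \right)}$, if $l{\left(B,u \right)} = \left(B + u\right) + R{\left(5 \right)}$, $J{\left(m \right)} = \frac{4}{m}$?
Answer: $1503$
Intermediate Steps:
$R{\left(o \right)} = -7 - o$ ($R{\left(o \right)} = -9 - \left(-2 + o\right) = -7 - o$)
$l{\left(B,u \right)} = -12 + B + u$ ($l{\left(B,u \right)} = \left(B + u\right) - 12 = -12 + B + u$)
$\left(-89\right) \left(-17\right) + l{\left(J{\left(4 \right)},1 \right)} = \left(-89\right) \left(-17\right) + \left(-12 + \frac{4}{4} + 1\right) = 1513 + \left(-12 + 4 \cdot \frac{1}{4} + 1\right) = 1513 + \left(-12 + 1 + 1\right) = 1513 - 10 = 1503$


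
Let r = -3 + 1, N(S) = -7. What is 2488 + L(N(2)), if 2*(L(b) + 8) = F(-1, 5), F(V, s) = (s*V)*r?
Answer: 2485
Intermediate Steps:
r = -2
F(V, s) = -2*V*s (F(V, s) = (s*V)*(-2) = (V*s)*(-2) = -2*V*s)
L(b) = -3 (L(b) = -8 + (-2*(-1)*5)/2 = -8 + (½)*10 = -8 + 5 = -3)
2488 + L(N(2)) = 2488 - 3 = 2485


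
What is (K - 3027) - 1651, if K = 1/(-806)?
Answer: -3770469/806 ≈ -4678.0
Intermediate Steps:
K = -1/806 ≈ -0.0012407
(K - 3027) - 1651 = (-1/806 - 3027) - 1651 = -2439763/806 - 1651 = -3770469/806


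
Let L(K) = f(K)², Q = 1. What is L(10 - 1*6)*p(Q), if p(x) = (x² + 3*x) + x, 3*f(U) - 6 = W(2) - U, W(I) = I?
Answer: 80/9 ≈ 8.8889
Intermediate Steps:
f(U) = 8/3 - U/3 (f(U) = 2 + (2 - U)/3 = 2 + (⅔ - U/3) = 8/3 - U/3)
p(x) = x² + 4*x
L(K) = (8/3 - K/3)²
L(10 - 1*6)*p(Q) = ((-8 + (10 - 1*6))²/9)*(1*(4 + 1)) = ((-8 + (10 - 6))²/9)*(1*5) = ((-8 + 4)²/9)*5 = ((⅑)*(-4)²)*5 = ((⅑)*16)*5 = (16/9)*5 = 80/9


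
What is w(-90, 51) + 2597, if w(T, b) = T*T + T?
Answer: 10607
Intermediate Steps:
w(T, b) = T + T**2 (w(T, b) = T**2 + T = T + T**2)
w(-90, 51) + 2597 = -90*(1 - 90) + 2597 = -90*(-89) + 2597 = 8010 + 2597 = 10607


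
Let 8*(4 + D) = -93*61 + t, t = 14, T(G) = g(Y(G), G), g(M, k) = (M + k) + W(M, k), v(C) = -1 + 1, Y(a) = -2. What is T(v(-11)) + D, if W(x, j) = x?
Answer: -5723/8 ≈ -715.38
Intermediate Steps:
v(C) = 0
g(M, k) = k + 2*M (g(M, k) = (M + k) + M = k + 2*M)
T(G) = -4 + G (T(G) = G + 2*(-2) = G - 4 = -4 + G)
D = -5691/8 (D = -4 + (-93*61 + 14)/8 = -4 + (-5673 + 14)/8 = -4 + (⅛)*(-5659) = -4 - 5659/8 = -5691/8 ≈ -711.38)
T(v(-11)) + D = (-4 + 0) - 5691/8 = -4 - 5691/8 = -5723/8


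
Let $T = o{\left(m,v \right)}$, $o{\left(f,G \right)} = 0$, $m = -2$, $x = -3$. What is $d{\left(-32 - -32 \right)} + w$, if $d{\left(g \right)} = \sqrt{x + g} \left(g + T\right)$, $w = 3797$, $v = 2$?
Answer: $3797$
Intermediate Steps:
$T = 0$
$d{\left(g \right)} = g \sqrt{-3 + g}$ ($d{\left(g \right)} = \sqrt{-3 + g} \left(g + 0\right) = \sqrt{-3 + g} g = g \sqrt{-3 + g}$)
$d{\left(-32 - -32 \right)} + w = \left(-32 - -32\right) \sqrt{-3 - 0} + 3797 = \left(-32 + 32\right) \sqrt{-3 + \left(-32 + 32\right)} + 3797 = 0 \sqrt{-3 + 0} + 3797 = 0 \sqrt{-3} + 3797 = 0 i \sqrt{3} + 3797 = 0 + 3797 = 3797$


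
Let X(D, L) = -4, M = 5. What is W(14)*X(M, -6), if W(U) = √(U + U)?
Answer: -8*√7 ≈ -21.166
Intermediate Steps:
W(U) = √2*√U (W(U) = √(2*U) = √2*√U)
W(14)*X(M, -6) = (√2*√14)*(-4) = (2*√7)*(-4) = -8*√7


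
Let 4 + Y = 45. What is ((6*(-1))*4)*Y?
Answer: -984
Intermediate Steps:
Y = 41 (Y = -4 + 45 = 41)
((6*(-1))*4)*Y = ((6*(-1))*4)*41 = -6*4*41 = -24*41 = -984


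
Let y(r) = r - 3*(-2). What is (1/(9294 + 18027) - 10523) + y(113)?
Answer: -284247683/27321 ≈ -10404.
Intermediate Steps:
y(r) = 6 + r (y(r) = r + 6 = 6 + r)
(1/(9294 + 18027) - 10523) + y(113) = (1/(9294 + 18027) - 10523) + (6 + 113) = (1/27321 - 10523) + 119 = -287498882/27321 + 119 = -284247683/27321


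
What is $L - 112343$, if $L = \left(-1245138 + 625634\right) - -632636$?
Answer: $-99211$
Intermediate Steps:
$L = 13132$ ($L = -619504 + 632636 = 13132$)
$L - 112343 = 13132 - 112343 = -99211$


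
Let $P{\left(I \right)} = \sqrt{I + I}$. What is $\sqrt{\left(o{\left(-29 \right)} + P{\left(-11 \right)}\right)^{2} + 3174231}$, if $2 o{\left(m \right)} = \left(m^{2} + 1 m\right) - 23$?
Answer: $\frac{\sqrt{13319357 + 3156 i \sqrt{22}}}{2} \approx 1824.8 + 1.014 i$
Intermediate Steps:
$o{\left(m \right)} = - \frac{23}{2} + \frac{m}{2} + \frac{m^{2}}{2}$ ($o{\left(m \right)} = \frac{\left(m^{2} + 1 m\right) - 23}{2} = \frac{\left(m^{2} + m\right) - 23}{2} = \frac{\left(m + m^{2}\right) - 23}{2} = \frac{-23 + m + m^{2}}{2} = - \frac{23}{2} + \frac{m}{2} + \frac{m^{2}}{2}$)
$P{\left(I \right)} = \sqrt{2} \sqrt{I}$ ($P{\left(I \right)} = \sqrt{2 I} = \sqrt{2} \sqrt{I}$)
$\sqrt{\left(o{\left(-29 \right)} + P{\left(-11 \right)}\right)^{2} + 3174231} = \sqrt{\left(\left(- \frac{23}{2} + \frac{1}{2} \left(-29\right) + \frac{\left(-29\right)^{2}}{2}\right) + \sqrt{2} \sqrt{-11}\right)^{2} + 3174231} = \sqrt{\left(\left(- \frac{23}{2} - \frac{29}{2} + \frac{1}{2} \cdot 841\right) + \sqrt{2} i \sqrt{11}\right)^{2} + 3174231} = \sqrt{\left(\left(- \frac{23}{2} - \frac{29}{2} + \frac{841}{2}\right) + i \sqrt{22}\right)^{2} + 3174231} = \sqrt{\left(\frac{789}{2} + i \sqrt{22}\right)^{2} + 3174231} = \sqrt{3174231 + \left(\frac{789}{2} + i \sqrt{22}\right)^{2}}$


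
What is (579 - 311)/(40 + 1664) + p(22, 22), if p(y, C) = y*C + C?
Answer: 215623/426 ≈ 506.16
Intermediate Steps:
p(y, C) = C + C*y (p(y, C) = C*y + C = C + C*y)
(579 - 311)/(40 + 1664) + p(22, 22) = (579 - 311)/(40 + 1664) + 22*(1 + 22) = 268/1704 + 22*23 = 268*(1/1704) + 506 = 67/426 + 506 = 215623/426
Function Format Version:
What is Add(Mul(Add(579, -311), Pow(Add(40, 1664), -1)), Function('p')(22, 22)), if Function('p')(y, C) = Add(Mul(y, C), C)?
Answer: Rational(215623, 426) ≈ 506.16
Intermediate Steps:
Function('p')(y, C) = Add(C, Mul(C, y)) (Function('p')(y, C) = Add(Mul(C, y), C) = Add(C, Mul(C, y)))
Add(Mul(Add(579, -311), Pow(Add(40, 1664), -1)), Function('p')(22, 22)) = Add(Mul(Add(579, -311), Pow(Add(40, 1664), -1)), Mul(22, Add(1, 22))) = Add(Mul(268, Pow(1704, -1)), Mul(22, 23)) = Add(Mul(268, Rational(1, 1704)), 506) = Add(Rational(67, 426), 506) = Rational(215623, 426)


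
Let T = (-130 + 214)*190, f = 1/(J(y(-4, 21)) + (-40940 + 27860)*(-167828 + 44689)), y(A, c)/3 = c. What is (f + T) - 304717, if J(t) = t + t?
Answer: -465088843140221/1610658246 ≈ -2.8876e+5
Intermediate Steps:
y(A, c) = 3*c
J(t) = 2*t
f = 1/1610658246 (f = 1/(2*(3*21) + (-40940 + 27860)*(-167828 + 44689)) = 1/(2*63 - 13080*(-123139)) = 1/(126 + 1610658120) = 1/1610658246 ≈ 6.2086e-10)
T = 15960 (T = 84*190 = 15960)
(f + T) - 304717 = (1/1610658246 + 15960) - 304717 = 25706105606161/1610658246 - 304717 = -465088843140221/1610658246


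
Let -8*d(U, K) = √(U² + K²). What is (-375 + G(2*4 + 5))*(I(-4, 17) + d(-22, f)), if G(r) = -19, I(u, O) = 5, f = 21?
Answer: -1970 + 985*√37/4 ≈ -472.12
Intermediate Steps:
d(U, K) = -√(K² + U²)/8 (d(U, K) = -√(U² + K²)/8 = -√(K² + U²)/8)
(-375 + G(2*4 + 5))*(I(-4, 17) + d(-22, f)) = (-375 - 19)*(5 - √(21² + (-22)²)/8) = -394*(5 - √(441 + 484)/8) = -394*(5 - 5*√37/8) = -1970 + 985*√37/4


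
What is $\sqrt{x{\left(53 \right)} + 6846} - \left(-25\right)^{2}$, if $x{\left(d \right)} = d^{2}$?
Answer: $-625 + \sqrt{9655} \approx -526.74$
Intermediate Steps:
$\sqrt{x{\left(53 \right)} + 6846} - \left(-25\right)^{2} = \sqrt{53^{2} + 6846} - \left(-25\right)^{2} = \sqrt{2809 + 6846} - 625 = \sqrt{9655} - 625 = -625 + \sqrt{9655}$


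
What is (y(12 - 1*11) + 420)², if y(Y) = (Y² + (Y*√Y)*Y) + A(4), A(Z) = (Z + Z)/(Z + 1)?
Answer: 4485924/25 ≈ 1.7944e+5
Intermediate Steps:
A(Z) = 2*Z/(1 + Z) (A(Z) = (2*Z)/(1 + Z) = 2*Z/(1 + Z))
y(Y) = 8/5 + Y² + Y^(5/2) (y(Y) = (Y² + (Y*√Y)*Y) + 2*4/(1 + 4) = (Y² + Y^(3/2)*Y) + 2*4/5 = (Y² + Y^(5/2)) + 2*4*(⅕) = (Y² + Y^(5/2)) + 8/5 = 8/5 + Y² + Y^(5/2))
(y(12 - 1*11) + 420)² = ((8/5 + (12 - 1*11)² + (12 - 1*11)^(5/2)) + 420)² = ((8/5 + (12 - 11)² + (12 - 11)^(5/2)) + 420)² = ((8/5 + 1² + 1^(5/2)) + 420)² = ((8/5 + 1 + 1) + 420)² = (18/5 + 420)² = (2118/5)² = 4485924/25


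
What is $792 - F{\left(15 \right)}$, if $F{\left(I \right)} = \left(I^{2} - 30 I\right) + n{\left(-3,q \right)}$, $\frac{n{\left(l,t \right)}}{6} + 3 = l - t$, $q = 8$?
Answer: $1101$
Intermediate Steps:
$n{\left(l,t \right)} = -18 - 6 t + 6 l$ ($n{\left(l,t \right)} = -18 + 6 \left(l - t\right) = -18 + \left(- 6 t + 6 l\right) = -18 - 6 t + 6 l$)
$F{\left(I \right)} = -84 + I^{2} - 30 I$ ($F{\left(I \right)} = \left(I^{2} - 30 I\right) - 84 = -84 + I^{2} - 30 I$)
$792 - F{\left(15 \right)} = 792 - \left(-84 + 15^{2} - 450\right) = 792 - \left(-84 + 225 - 450\right) = 792 - -309 = 792 + 309 = 1101$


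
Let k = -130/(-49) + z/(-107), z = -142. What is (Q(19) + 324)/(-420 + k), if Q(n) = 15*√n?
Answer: -141561/181766 - 26215*√19/727064 ≈ -0.93597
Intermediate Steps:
k = 20868/5243 (k = -130/(-49) - 142/(-107) = -130*(-1/49) - 142*(-1/107) = 130/49 + 142/107 = 20868/5243 ≈ 3.9802)
(Q(19) + 324)/(-420 + k) = (15*√19 + 324)/(-420 + 20868/5243) = (324 + 15*√19)/(-2181192/5243) = (324 + 15*√19)*(-5243/2181192) = -141561/181766 - 26215*√19/727064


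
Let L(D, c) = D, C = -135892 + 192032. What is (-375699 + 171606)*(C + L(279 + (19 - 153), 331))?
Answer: -11487374505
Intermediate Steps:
C = 56140
(-375699 + 171606)*(C + L(279 + (19 - 153), 331)) = (-375699 + 171606)*(56140 + (279 + (19 - 153))) = -204093*(56140 + (279 - 134)) = -204093*(56140 + 145) = -204093*56285 = -11487374505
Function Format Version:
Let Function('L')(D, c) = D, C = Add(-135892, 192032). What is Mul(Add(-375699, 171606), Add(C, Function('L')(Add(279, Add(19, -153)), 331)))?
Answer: -11487374505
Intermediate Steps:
C = 56140
Mul(Add(-375699, 171606), Add(C, Function('L')(Add(279, Add(19, -153)), 331))) = Mul(Add(-375699, 171606), Add(56140, Add(279, Add(19, -153)))) = Mul(-204093, Add(56140, Add(279, -134))) = Mul(-204093, Add(56140, 145)) = Mul(-204093, 56285) = -11487374505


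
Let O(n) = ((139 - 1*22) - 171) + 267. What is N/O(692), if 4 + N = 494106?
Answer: 494102/213 ≈ 2319.7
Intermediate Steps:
O(n) = 213 (O(n) = ((139 - 22) - 171) + 267 = (117 - 171) + 267 = -54 + 267 = 213)
N = 494102 (N = -4 + 494106 = 494102)
N/O(692) = 494102/213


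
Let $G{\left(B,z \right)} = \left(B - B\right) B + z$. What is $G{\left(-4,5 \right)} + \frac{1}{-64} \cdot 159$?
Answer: $\frac{161}{64} \approx 2.5156$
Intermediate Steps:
$G{\left(B,z \right)} = z$ ($G{\left(B,z \right)} = 0 B + z = 0 + z = z$)
$G{\left(-4,5 \right)} + \frac{1}{-64} \cdot 159 = 5 + \frac{1}{-64} \cdot 159 = 5 - \frac{159}{64} = \frac{161}{64}$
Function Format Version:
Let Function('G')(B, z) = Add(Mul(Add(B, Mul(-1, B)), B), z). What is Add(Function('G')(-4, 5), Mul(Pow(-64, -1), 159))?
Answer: Rational(161, 64) ≈ 2.5156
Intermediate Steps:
Function('G')(B, z) = z (Function('G')(B, z) = Add(Mul(0, B), z) = Add(0, z) = z)
Add(Function('G')(-4, 5), Mul(Pow(-64, -1), 159)) = Add(5, Mul(Pow(-64, -1), 159)) = Add(5, Mul(Rational(-1, 64), 159)) = Add(5, Rational(-159, 64)) = Rational(161, 64)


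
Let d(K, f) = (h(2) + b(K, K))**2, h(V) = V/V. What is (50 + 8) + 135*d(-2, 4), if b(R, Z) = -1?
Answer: 58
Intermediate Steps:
h(V) = 1
d(K, f) = 0 (d(K, f) = (1 - 1)**2 = 0**2 = 0)
(50 + 8) + 135*d(-2, 4) = (50 + 8) + 135*0 = 58 + 0 = 58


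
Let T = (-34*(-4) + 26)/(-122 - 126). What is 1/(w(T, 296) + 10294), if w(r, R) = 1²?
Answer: 1/10295 ≈ 9.7134e-5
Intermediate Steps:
T = -81/124 (T = (136 + 26)/(-248) = 162*(-1/248) = -81/124 ≈ -0.65323)
w(r, R) = 1
1/(w(T, 296) + 10294) = 1/(1 + 10294) = 1/10295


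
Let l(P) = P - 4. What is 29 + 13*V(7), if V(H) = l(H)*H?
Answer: 302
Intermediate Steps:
l(P) = -4 + P
V(H) = H*(-4 + H) (V(H) = (-4 + H)*H = H*(-4 + H))
29 + 13*V(7) = 29 + 13*(7*(-4 + 7)) = 29 + 13*(7*3) = 29 + 13*21 = 29 + 273 = 302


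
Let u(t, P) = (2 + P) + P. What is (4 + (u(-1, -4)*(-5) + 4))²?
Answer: 1444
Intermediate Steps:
u(t, P) = 2 + 2*P
(4 + (u(-1, -4)*(-5) + 4))² = (4 + ((2 + 2*(-4))*(-5) + 4))² = (4 + ((2 - 8)*(-5) + 4))² = (4 + (-6*(-5) + 4))² = (4 + (30 + 4))² = (4 + 34)² = 38² = 1444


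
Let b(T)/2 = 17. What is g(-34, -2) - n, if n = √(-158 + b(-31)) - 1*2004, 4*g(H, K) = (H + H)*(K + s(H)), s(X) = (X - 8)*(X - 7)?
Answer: -27236 - 2*I*√31 ≈ -27236.0 - 11.136*I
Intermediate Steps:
b(T) = 34 (b(T) = 2*17 = 34)
s(X) = (-8 + X)*(-7 + X)
g(H, K) = H*(56 + K + H² - 15*H)/2 (g(H, K) = ((H + H)*(K + (56 + H² - 15*H)))/4 = ((2*H)*(56 + K + H² - 15*H))/4 = (2*H*(56 + K + H² - 15*H))/4 = H*(56 + K + H² - 15*H)/2)
n = -2004 + 2*I*√31 (n = √(-158 + 34) - 1*2004 = √(-124) - 2004 = 2*I*√31 - 2004 = -2004 + 2*I*√31 ≈ -2004.0 + 11.136*I)
g(-34, -2) - n = (½)*(-34)*(56 - 2 + (-34)² - 15*(-34)) - (-2004 + 2*I*√31) = (½)*(-34)*(56 - 2 + 1156 + 510) + (2004 - 2*I*√31) = (½)*(-34)*1720 + (2004 - 2*I*√31) = -29240 + (2004 - 2*I*√31) = -27236 - 2*I*√31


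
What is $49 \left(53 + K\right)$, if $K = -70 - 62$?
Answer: $-3871$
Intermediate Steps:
$K = -132$
$49 \left(53 + K\right) = 49 \left(53 - 132\right) = 49 \left(-79\right) = -3871$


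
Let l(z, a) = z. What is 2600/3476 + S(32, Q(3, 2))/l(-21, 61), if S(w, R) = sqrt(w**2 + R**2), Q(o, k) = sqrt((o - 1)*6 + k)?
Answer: 650/869 - sqrt(1038)/21 ≈ -0.78620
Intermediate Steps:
Q(o, k) = sqrt(-6 + k + 6*o) (Q(o, k) = sqrt((-1 + o)*6 + k) = sqrt((-6 + 6*o) + k) = sqrt(-6 + k + 6*o))
S(w, R) = sqrt(R**2 + w**2)
2600/3476 + S(32, Q(3, 2))/l(-21, 61) = 2600/3476 + sqrt((sqrt(-6 + 2 + 6*3))**2 + 32**2)/(-21) = 2600*(1/3476) + sqrt((sqrt(-6 + 2 + 18))**2 + 1024)*(-1/21) = 650/869 + sqrt((sqrt(14))**2 + 1024)*(-1/21) = 650/869 + sqrt(14 + 1024)*(-1/21) = 650/869 + sqrt(1038)*(-1/21) = 650/869 - sqrt(1038)/21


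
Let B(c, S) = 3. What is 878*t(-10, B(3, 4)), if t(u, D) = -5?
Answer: -4390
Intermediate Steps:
878*t(-10, B(3, 4)) = 878*(-5) = -4390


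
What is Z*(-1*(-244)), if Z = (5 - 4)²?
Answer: 244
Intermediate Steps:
Z = 1 (Z = 1² = 1)
Z*(-1*(-244)) = 1*(-1*(-244)) = 1*244 = 244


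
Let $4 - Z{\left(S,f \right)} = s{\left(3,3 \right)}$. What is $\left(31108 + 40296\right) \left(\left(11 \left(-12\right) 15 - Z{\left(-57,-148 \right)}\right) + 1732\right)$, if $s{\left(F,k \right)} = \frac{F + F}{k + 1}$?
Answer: $-17886702$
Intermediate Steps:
$s{\left(F,k \right)} = \frac{2 F}{1 + k}$
$Z{\left(S,f \right)} = \frac{5}{2}$ ($Z{\left(S,f \right)} = 4 - 2 \cdot 3 \frac{1}{1 + 3} = 4 - 2 \cdot 3 \cdot \frac{1}{4} = 4 - \frac{3}{2} = \frac{5}{2}$)
$\left(31108 + 40296\right) \left(\left(11 \left(-12\right) 15 - Z{\left(-57,-148 \right)}\right) + 1732\right) = \left(31108 + 40296\right) \left(\left(11 \left(-12\right) 15 - \frac{5}{2}\right) + 1732\right) = 71404 \left(\left(\left(-132\right) 15 - \frac{5}{2}\right) + 1732\right) = 71404 \left(\left(-1980 - \frac{5}{2}\right) + 1732\right) = 71404 \left(- \frac{3965}{2} + 1732\right) = 71404 \left(- \frac{501}{2}\right) = -17886702$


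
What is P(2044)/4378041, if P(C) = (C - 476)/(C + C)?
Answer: 28/319596993 ≈ 8.7610e-8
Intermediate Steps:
P(C) = (-476 + C)/(2*C) (P(C) = (-476 + C)/((2*C)) = (-476 + C)*(1/(2*C)) = (-476 + C)/(2*C))
P(2044)/4378041 = ((½)*(-476 + 2044)/2044)/4378041 = ((½)*(1/2044)*1568)*(1/4378041) = (28/73)*(1/4378041) = 28/319596993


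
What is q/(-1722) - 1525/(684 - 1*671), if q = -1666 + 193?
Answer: -868967/7462 ≈ -116.45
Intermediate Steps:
q = -1473
q/(-1722) - 1525/(684 - 1*671) = -1473/(-1722) - 1525/(684 - 1*671) = -1473*(-1/1722) - 1525/(684 - 671) = 491/574 - 1525/13 = -868967/7462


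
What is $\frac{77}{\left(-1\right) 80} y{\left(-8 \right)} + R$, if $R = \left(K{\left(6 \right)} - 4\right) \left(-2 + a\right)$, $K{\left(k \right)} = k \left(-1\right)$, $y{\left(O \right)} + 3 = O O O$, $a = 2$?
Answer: $\frac{7931}{16} \approx 495.69$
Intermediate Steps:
$y{\left(O \right)} = -3 + O^{3}$ ($y{\left(O \right)} = -3 + O O O = -3 + O^{2} O = -3 + O^{3}$)
$K{\left(k \right)} = - k$
$R = 0$ ($R = \left(\left(-1\right) 6 - 4\right) \left(-2 + 2\right) = \left(-6 - 4\right) 0 = \left(-10\right) 0 = 0$)
$\frac{77}{\left(-1\right) 80} y{\left(-8 \right)} + R = \frac{77}{\left(-1\right) 80} \left(-3 + \left(-8\right)^{3}\right) + 0 = \frac{77}{-80} \left(-3 - 512\right) + 0 = 77 \left(- \frac{1}{80}\right) \left(-515\right) + 0 = \left(- \frac{77}{80}\right) \left(-515\right) + 0 = \frac{7931}{16} + 0 = \frac{7931}{16}$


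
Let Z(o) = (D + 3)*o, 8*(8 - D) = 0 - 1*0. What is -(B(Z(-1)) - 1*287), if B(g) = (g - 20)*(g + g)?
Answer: -395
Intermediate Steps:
D = 8 (D = 8 - (0 - 1*0)/8 = 8 - (0 + 0)/8 = 8 - ⅛*0 = 8 + 0 = 8)
Z(o) = 11*o (Z(o) = (8 + 3)*o = 11*o)
B(g) = 2*g*(-20 + g) (B(g) = (-20 + g)*(2*g) = 2*g*(-20 + g))
-(B(Z(-1)) - 1*287) = -(2*(11*(-1))*(-20 + 11*(-1)) - 1*287) = -(2*(-11)*(-20 - 11) - 287) = -(2*(-11)*(-31) - 287) = -(682 - 287) = -1*395 = -395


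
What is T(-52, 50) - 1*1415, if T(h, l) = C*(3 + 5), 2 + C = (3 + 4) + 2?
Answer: -1359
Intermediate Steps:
C = 7 (C = -2 + ((3 + 4) + 2) = -2 + (7 + 2) = -2 + 9 = 7)
T(h, l) = 56 (T(h, l) = 7*(3 + 5) = 7*8 = 56)
T(-52, 50) - 1*1415 = 56 - 1*1415 = 56 - 1415 = -1359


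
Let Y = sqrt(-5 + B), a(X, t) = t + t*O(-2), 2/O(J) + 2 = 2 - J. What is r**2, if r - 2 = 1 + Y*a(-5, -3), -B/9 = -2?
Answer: 477 - 36*sqrt(13) ≈ 347.20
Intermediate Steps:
B = 18 (B = -9*(-2) = 18)
O(J) = -2/J (O(J) = 2/(-2 + (2 - J)) = 2/((-J)) = 2*(-1/J) = -2/J)
a(X, t) = 2*t (a(X, t) = t + t*(-2/(-2)) = t + t*(-2*(-1/2)) = t + t*1 = t + t = 2*t)
Y = sqrt(13) (Y = sqrt(-5 + 18) = sqrt(13) ≈ 3.6056)
r = 3 - 6*sqrt(13) (r = 2 + (1 + sqrt(13)*(2*(-3))) = 2 + (1 + sqrt(13)*(-6)) = 2 + (1 - 6*sqrt(13)) = 3 - 6*sqrt(13) ≈ -18.633)
r**2 = (3 - 6*sqrt(13))**2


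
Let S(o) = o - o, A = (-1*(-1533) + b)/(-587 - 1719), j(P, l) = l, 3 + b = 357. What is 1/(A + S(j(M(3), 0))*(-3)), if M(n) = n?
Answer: -2306/1887 ≈ -1.2220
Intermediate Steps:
b = 354 (b = -3 + 357 = 354)
A = -1887/2306 (A = (-1*(-1533) + 354)/(-587 - 1719) = (1533 + 354)/(-2306) = 1887*(-1/2306) = -1887/2306 ≈ -0.81830)
S(o) = 0
1/(A + S(j(M(3), 0))*(-3)) = 1/(-1887/2306 + 0*(-3)) = 1/(-1887/2306 + 0) = 1/(-1887/2306) = -2306/1887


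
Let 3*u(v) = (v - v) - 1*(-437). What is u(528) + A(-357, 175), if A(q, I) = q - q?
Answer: 437/3 ≈ 145.67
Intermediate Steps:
A(q, I) = 0
u(v) = 437/3 (u(v) = ((v - v) - 1*(-437))/3 = (0 + 437)/3 = (⅓)*437 = 437/3)
u(528) + A(-357, 175) = 437/3 + 0 = 437/3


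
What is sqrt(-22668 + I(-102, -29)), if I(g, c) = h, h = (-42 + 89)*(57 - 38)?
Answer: 5*I*sqrt(871) ≈ 147.56*I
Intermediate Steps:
h = 893 (h = 47*19 = 893)
I(g, c) = 893
sqrt(-22668 + I(-102, -29)) = sqrt(-22668 + 893) = sqrt(-21775) = 5*I*sqrt(871)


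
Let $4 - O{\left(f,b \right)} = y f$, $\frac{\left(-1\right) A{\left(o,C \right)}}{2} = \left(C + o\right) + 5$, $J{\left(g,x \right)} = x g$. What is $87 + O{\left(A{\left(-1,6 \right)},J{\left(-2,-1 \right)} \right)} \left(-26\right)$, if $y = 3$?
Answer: $-1577$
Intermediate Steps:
$J{\left(g,x \right)} = g x$
$A{\left(o,C \right)} = -10 - 2 C - 2 o$ ($A{\left(o,C \right)} = - 2 \left(\left(C + o\right) + 5\right) = - 2 \left(5 + C + o\right) = -10 - 2 C - 2 o$)
$O{\left(f,b \right)} = 4 - 3 f$
$87 + O{\left(A{\left(-1,6 \right)},J{\left(-2,-1 \right)} \right)} \left(-26\right) = 87 + \left(4 - 3 \left(-10 - 12 - -2\right)\right) \left(-26\right) = 87 + \left(4 - 3 \left(-10 - 12 + 2\right)\right) \left(-26\right) = 87 + \left(4 - -60\right) \left(-26\right) = 87 + \left(4 + 60\right) \left(-26\right) = 87 + 64 \left(-26\right) = 87 - 1664 = -1577$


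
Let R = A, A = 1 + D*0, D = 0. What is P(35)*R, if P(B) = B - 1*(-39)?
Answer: 74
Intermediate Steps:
P(B) = 39 + B (P(B) = B + 39 = 39 + B)
A = 1 (A = 1 + 0*0 = 1 + 0 = 1)
R = 1
P(35)*R = (39 + 35)*1 = 74*1 = 74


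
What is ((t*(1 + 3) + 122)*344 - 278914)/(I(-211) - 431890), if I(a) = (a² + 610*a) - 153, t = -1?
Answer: 119161/258116 ≈ 0.46166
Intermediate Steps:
I(a) = -153 + a² + 610*a
((t*(1 + 3) + 122)*344 - 278914)/(I(-211) - 431890) = ((-(1 + 3) + 122)*344 - 278914)/((-153 + (-211)² + 610*(-211)) - 431890) = ((-1*4 + 122)*344 - 278914)/((-153 + 44521 - 128710) - 431890) = ((-4 + 122)*344 - 278914)/(-84342 - 431890) = (118*344 - 278914)/(-516232) = (40592 - 278914)*(-1/516232) = -238322*(-1/516232) = 119161/258116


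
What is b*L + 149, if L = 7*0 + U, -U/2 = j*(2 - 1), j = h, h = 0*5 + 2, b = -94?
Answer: 525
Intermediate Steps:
h = 2 (h = 0 + 2 = 2)
j = 2
U = -4 (U = -4*(2 - 1) = -4 ≈ -4.0000)
L = -4 (L = 7*0 - 4 = 0 - 4 = -4)
b*L + 149 = -94*(-4) + 149 = 376 + 149 = 525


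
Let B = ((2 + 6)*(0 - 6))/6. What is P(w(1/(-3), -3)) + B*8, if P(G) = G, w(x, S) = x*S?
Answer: -63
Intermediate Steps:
w(x, S) = S*x
B = -8 (B = (8*(-6))*(⅙) = -48*⅙ = -8)
P(w(1/(-3), -3)) + B*8 = -3/(-3) - 8*8 = -3*(-⅓) - 64 = 1 - 64 = -63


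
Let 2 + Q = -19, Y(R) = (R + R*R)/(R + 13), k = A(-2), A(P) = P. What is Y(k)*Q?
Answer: -42/11 ≈ -3.8182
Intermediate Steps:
k = -2
Y(R) = (R + R²)/(13 + R)
Q = -21 (Q = -2 - 19 = -21)
Y(k)*Q = -2*(1 - 2)/(13 - 2)*(-21) = -2*(-1)/11*(-21) = -2*1/11*(-1)*(-21) = (2/11)*(-21) = -42/11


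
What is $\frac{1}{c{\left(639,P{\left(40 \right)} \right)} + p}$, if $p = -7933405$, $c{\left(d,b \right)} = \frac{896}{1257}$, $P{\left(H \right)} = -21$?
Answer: $- \frac{1257}{9972289189} \approx -1.2605 \cdot 10^{-7}$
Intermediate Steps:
$c{\left(d,b \right)} = \frac{896}{1257}$ ($c{\left(d,b \right)} = 896 \cdot \frac{1}{1257} = \frac{896}{1257}$)
$\frac{1}{c{\left(639,P{\left(40 \right)} \right)} + p} = \frac{1}{\frac{896}{1257} - 7933405} = \frac{1}{- \frac{9972289189}{1257}} = - \frac{1257}{9972289189}$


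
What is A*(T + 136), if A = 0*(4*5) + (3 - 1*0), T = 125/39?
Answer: 5429/13 ≈ 417.62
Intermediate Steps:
T = 125/39 (T = 125*(1/39) = 125/39 ≈ 3.2051)
A = 3 (A = 0*20 + (3 + 0) = 0 + 3 = 3)
A*(T + 136) = 3*(125/39 + 136) = 3*(5429/39) = 5429/13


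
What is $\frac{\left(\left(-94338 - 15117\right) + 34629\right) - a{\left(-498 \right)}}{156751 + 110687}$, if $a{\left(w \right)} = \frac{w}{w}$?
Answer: $- \frac{74827}{267438} \approx -0.27979$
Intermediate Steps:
$a{\left(w \right)} = 1$
$\frac{\left(\left(-94338 - 15117\right) + 34629\right) - a{\left(-498 \right)}}{156751 + 110687} = \frac{\left(\left(-94338 - 15117\right) + 34629\right) - 1}{156751 + 110687} = \frac{\left(\left(-94338 + \left(-82254 + 67137\right)\right) + 34629\right) - 1}{267438} = \left(\left(\left(-94338 - 15117\right) + 34629\right) - 1\right) \frac{1}{267438} = \left(\left(-109455 + 34629\right) - 1\right) \frac{1}{267438} = \left(-74826 - 1\right) \frac{1}{267438} = \left(-74827\right) \frac{1}{267438} = - \frac{74827}{267438}$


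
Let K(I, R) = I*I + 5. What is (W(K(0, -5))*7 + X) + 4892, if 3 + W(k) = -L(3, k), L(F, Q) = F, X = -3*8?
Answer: 4826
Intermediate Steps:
X = -24
K(I, R) = 5 + I² (K(I, R) = I² + 5 = 5 + I²)
W(k) = -6 (W(k) = -3 - 1*3 = -3 - 3 = -6)
(W(K(0, -5))*7 + X) + 4892 = (-6*7 - 24) + 4892 = (-42 - 24) + 4892 = -66 + 4892 = 4826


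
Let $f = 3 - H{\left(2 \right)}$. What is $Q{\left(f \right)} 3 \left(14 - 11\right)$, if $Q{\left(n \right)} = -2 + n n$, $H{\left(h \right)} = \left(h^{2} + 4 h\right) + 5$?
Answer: $1746$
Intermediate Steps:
$H{\left(h \right)} = 5 + h^{2} + 4 h$
$f = -14$ ($f = 3 - \left(5 + 2^{2} + 4 \cdot 2\right) = 3 - \left(5 + 4 + 8\right) = 3 - 17 = -14$)
$Q{\left(n \right)} = -2 + n^{2}$
$Q{\left(f \right)} 3 \left(14 - 11\right) = \left(-2 + \left(-14\right)^{2}\right) 3 \left(14 - 11\right) = \left(-2 + 196\right) 3 \cdot 3 = 194 \cdot 9 = 1746$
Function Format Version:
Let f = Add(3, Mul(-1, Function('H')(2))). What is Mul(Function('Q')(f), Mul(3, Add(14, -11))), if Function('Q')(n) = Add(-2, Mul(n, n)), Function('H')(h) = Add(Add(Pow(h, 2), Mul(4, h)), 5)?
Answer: 1746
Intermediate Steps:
Function('H')(h) = Add(5, Pow(h, 2), Mul(4, h))
f = -14 (f = Add(3, Mul(-1, Add(5, Pow(2, 2), Mul(4, 2)))) = Add(3, Mul(-1, Add(5, 4, 8))) = Add(3, Mul(-1, 17)) = Add(3, -17) = -14)
Function('Q')(n) = Add(-2, Pow(n, 2))
Mul(Function('Q')(f), Mul(3, Add(14, -11))) = Mul(Add(-2, Pow(-14, 2)), Mul(3, Add(14, -11))) = Mul(Add(-2, 196), Mul(3, 3)) = Mul(194, 9) = 1746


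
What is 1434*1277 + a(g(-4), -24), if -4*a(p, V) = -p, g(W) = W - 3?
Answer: 7324865/4 ≈ 1.8312e+6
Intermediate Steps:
g(W) = -3 + W
a(p, V) = p/4 (a(p, V) = -(-1)*p/4 = p/4)
1434*1277 + a(g(-4), -24) = 1434*1277 + (-3 - 4)/4 = 1831218 + (¼)*(-7) = 1831218 - 7/4 = 7324865/4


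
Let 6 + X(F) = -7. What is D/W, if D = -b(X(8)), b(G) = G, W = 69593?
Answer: 13/69593 ≈ 0.00018680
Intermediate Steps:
X(F) = -13 (X(F) = -6 - 7 = -13)
D = 13 (D = -1*(-13) = 13)
D/W = 13/69593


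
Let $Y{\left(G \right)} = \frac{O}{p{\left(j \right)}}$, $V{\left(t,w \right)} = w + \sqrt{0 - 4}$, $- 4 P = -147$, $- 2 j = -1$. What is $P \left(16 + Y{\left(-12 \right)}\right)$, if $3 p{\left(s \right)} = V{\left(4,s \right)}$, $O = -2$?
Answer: $\frac{9555}{17} + \frac{1764 i}{17} \approx 562.06 + 103.76 i$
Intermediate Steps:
$j = \frac{1}{2}$ ($j = \left(- \frac{1}{2}\right) \left(-1\right) = \frac{1}{2} \approx 0.5$)
$P = \frac{147}{4}$ ($P = \left(- \frac{1}{4}\right) \left(-147\right) = \frac{147}{4} \approx 36.75$)
$V{\left(t,w \right)} = w + 2 i$ ($V{\left(t,w \right)} = w + \sqrt{-4} = w + 2 i$)
$p{\left(s \right)} = \frac{s}{3} + \frac{2 i}{3}$ ($p{\left(s \right)} = \frac{s + 2 i}{3} = \frac{s}{3} + \frac{2 i}{3}$)
$Y{\left(G \right)} = - \frac{72 \left(\frac{1}{6} - \frac{2 i}{3}\right)}{17}$ ($Y{\left(G \right)} = - \frac{2}{\frac{1}{3} \cdot \frac{1}{2} + \frac{2 i}{3}} = - \frac{2}{\frac{1}{6} + \frac{2 i}{3}} = - 2 \frac{36 \left(\frac{1}{6} - \frac{2 i}{3}\right)}{17} = - \frac{72 \left(\frac{1}{6} - \frac{2 i}{3}\right)}{17}$)
$P \left(16 + Y{\left(-12 \right)}\right) = \frac{147 \left(16 - \left(\frac{12}{17} - \frac{48 i}{17}\right)\right)}{4} = \frac{147 \left(\frac{260}{17} + \frac{48 i}{17}\right)}{4} = \frac{9555}{17} + \frac{1764 i}{17}$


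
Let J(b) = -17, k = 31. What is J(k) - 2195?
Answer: -2212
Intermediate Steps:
J(k) - 2195 = -17 - 2195 = -2212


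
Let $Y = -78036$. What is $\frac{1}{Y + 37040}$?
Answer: $- \frac{1}{40996} \approx -2.4393 \cdot 10^{-5}$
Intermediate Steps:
$\frac{1}{Y + 37040} = \frac{1}{-78036 + 37040} = \frac{1}{-40996} = - \frac{1}{40996}$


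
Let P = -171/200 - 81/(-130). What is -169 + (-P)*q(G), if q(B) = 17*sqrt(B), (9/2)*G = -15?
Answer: -169 + 3417*I*sqrt(30)/2600 ≈ -169.0 + 7.1983*I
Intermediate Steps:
G = -10/3 (G = (2/9)*(-15) = -10/3 ≈ -3.3333)
P = -603/2600 (P = -171*1/200 - 81*(-1/130) = -171/200 + 81/130 = -603/2600 ≈ -0.23192)
-169 + (-P)*q(G) = -169 + (-1*(-603/2600))*(17*sqrt(-10/3)) = -169 + 603*(17*(I*sqrt(30)/3))/2600 = -169 + 603*(17*I*sqrt(30)/3)/2600 = -169 + 3417*I*sqrt(30)/2600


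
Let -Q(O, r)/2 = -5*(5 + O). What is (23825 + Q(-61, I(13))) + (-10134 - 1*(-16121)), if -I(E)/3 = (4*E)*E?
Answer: 29252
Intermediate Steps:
I(E) = -12*E² (I(E) = -3*4*E*E = -12*E²)
Q(O, r) = 50 + 10*O (Q(O, r) = -(-10)*(5 + O) = -2*(-25 - 5*O) = 50 + 10*O)
(23825 + Q(-61, I(13))) + (-10134 - 1*(-16121)) = (23825 + (50 + 10*(-61))) + (-10134 - 1*(-16121)) = (23825 + (50 - 610)) + (-10134 + 16121) = (23825 - 560) + 5987 = 23265 + 5987 = 29252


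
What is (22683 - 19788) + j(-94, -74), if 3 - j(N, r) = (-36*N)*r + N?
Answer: 253408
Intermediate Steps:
j(N, r) = 3 - N + 36*N*r (j(N, r) = 3 - ((-36*N)*r + N) = 3 - (-36*N*r + N) = 3 - (N - 36*N*r) = 3 + (-N + 36*N*r) = 3 - N + 36*N*r)
(22683 - 19788) + j(-94, -74) = (22683 - 19788) + (3 - 1*(-94) + 36*(-94)*(-74)) = 2895 + (3 + 94 + 250416) = 2895 + 250513 = 253408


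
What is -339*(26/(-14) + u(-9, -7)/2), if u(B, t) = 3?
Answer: 1695/14 ≈ 121.07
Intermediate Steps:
-339*(26/(-14) + u(-9, -7)/2) = -339*(26/(-14) + 3/2) = -339*(26*(-1/14) + 3*(½)) = -339*(-13/7 + 3/2) = -339*(-5/14) = 1695/14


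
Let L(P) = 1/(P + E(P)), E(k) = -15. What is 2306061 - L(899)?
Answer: 2038557923/884 ≈ 2.3061e+6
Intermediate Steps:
L(P) = 1/(-15 + P) (L(P) = 1/(P - 15) = 1/(-15 + P))
2306061 - L(899) = 2306061 - 1/(-15 + 899) = 2306061 - 1/884 = 2038557923/884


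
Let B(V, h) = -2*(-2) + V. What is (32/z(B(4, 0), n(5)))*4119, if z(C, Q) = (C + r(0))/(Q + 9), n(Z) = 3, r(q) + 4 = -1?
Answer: 527232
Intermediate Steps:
B(V, h) = 4 + V
r(q) = -5 (r(q) = -4 - 1 = -5)
z(C, Q) = (-5 + C)/(9 + Q) (z(C, Q) = (C - 5)/(Q + 9) = (-5 + C)/(9 + Q))
(32/z(B(4, 0), n(5)))*4119 = (32/(((-5 + (4 + 4))/(9 + 3))))*4119 = (32/(((-5 + 8)/12)))*4119 = (32/(((1/12)*3)))*4119 = (32/(1/4))*4119 = (32*4)*4119 = 128*4119 = 527232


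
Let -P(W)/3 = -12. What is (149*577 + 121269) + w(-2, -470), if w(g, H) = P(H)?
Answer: 207278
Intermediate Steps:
P(W) = 36 (P(W) = -3*(-12) = 36)
w(g, H) = 36
(149*577 + 121269) + w(-2, -470) = (149*577 + 121269) + 36 = (85973 + 121269) + 36 = 207242 + 36 = 207278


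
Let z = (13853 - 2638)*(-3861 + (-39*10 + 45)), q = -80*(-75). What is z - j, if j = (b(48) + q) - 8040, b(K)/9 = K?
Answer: -47168682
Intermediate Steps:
q = 6000
b(K) = 9*K
j = -1608 (j = (9*48 + 6000) - 8040 = (432 + 6000) - 8040 = 6432 - 8040 = -1608)
z = -47170290 (z = 11215*(-3861 + (-390 + 45)) = 11215*(-3861 - 345) = 11215*(-4206) = -47170290)
z - j = -47170290 - 1*(-1608) = -47170290 + 1608 = -47168682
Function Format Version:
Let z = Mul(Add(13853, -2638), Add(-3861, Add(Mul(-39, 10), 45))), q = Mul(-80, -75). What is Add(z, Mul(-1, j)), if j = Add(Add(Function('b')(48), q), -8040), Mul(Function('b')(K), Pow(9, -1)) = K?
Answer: -47168682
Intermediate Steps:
q = 6000
Function('b')(K) = Mul(9, K)
j = -1608 (j = Add(Add(Mul(9, 48), 6000), -8040) = Add(Add(432, 6000), -8040) = Add(6432, -8040) = -1608)
z = -47170290 (z = Mul(11215, Add(-3861, Add(-390, 45))) = Mul(11215, Add(-3861, -345)) = Mul(11215, -4206) = -47170290)
Add(z, Mul(-1, j)) = Add(-47170290, Mul(-1, -1608)) = Add(-47170290, 1608) = -47168682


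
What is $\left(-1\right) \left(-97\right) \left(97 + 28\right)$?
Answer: $12125$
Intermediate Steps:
$\left(-1\right) \left(-97\right) \left(97 + 28\right) = 97 \cdot 125 = 12125$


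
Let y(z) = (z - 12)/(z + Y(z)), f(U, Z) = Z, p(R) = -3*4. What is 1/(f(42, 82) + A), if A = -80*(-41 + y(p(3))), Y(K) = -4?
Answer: 1/3242 ≈ 0.00030845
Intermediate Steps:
p(R) = -12
y(z) = (-12 + z)/(-4 + z) (y(z) = (z - 12)/(z - 4) = (-12 + z)/(-4 + z))
A = 3160 (A = -80*(-41 + (-12 - 12)/(-4 - 12)) = -80*(-41 - 24/(-16)) = -80*(-41 - 1/16*(-24)) = -80*(-41 + 3/2) = -80*(-79/2) = 3160)
1/(f(42, 82) + A) = 1/(82 + 3160) = 1/3242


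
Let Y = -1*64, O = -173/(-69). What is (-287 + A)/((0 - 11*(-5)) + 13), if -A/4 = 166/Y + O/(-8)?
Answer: -152005/37536 ≈ -4.0496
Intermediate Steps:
O = 173/69 (O = -173*(-1/69) = 173/69 ≈ 2.5072)
Y = -64
A = 6419/552 (A = -4*(166/(-64) + (173/69)/(-8)) = -4*(166*(-1/64) + (173/69)*(-⅛)) = -4*(-83/32 - 173/552) = -4*(-6419/2208) = 6419/552 ≈ 11.629)
(-287 + A)/((0 - 11*(-5)) + 13) = (-287 + 6419/552)/((0 - 11*(-5)) + 13) = -152005/(552*((0 + 55) + 13)) = -152005/(552*(55 + 13)) = -152005/552/68 = -152005/552*1/68 = -152005/37536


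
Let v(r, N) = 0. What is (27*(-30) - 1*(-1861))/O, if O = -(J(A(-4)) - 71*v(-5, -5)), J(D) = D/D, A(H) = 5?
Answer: -1051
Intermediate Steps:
J(D) = 1
O = -1 (O = -(1 - 71*0) = -(1 + 0) = -1*1 = -1)
(27*(-30) - 1*(-1861))/O = (27*(-30) - 1*(-1861))/(-1) = (-810 + 1861)*(-1) = 1051*(-1) = -1051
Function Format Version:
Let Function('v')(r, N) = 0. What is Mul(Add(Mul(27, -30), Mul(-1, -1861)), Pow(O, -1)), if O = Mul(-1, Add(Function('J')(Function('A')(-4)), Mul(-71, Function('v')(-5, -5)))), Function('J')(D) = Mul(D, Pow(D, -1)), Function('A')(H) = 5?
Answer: -1051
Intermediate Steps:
Function('J')(D) = 1
O = -1 (O = Mul(-1, Add(1, Mul(-71, 0))) = Mul(-1, Add(1, 0)) = Mul(-1, 1) = -1)
Mul(Add(Mul(27, -30), Mul(-1, -1861)), Pow(O, -1)) = Mul(Add(Mul(27, -30), Mul(-1, -1861)), Pow(-1, -1)) = Mul(Add(-810, 1861), -1) = Mul(1051, -1) = -1051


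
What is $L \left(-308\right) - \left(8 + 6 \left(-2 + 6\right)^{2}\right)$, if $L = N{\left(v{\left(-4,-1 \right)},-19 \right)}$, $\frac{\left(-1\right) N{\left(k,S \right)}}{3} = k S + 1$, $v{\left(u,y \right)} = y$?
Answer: $18376$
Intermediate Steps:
$N{\left(k,S \right)} = -3 - 3 S k$ ($N{\left(k,S \right)} = - 3 \left(k S + 1\right) = - 3 \left(S k + 1\right) = - 3 \left(1 + S k\right) = -3 - 3 S k$)
$L = -60$ ($L = -3 - \left(-57\right) \left(-1\right) = -3 - 57 = -60$)
$L \left(-308\right) - \left(8 + 6 \left(-2 + 6\right)^{2}\right) = \left(-60\right) \left(-308\right) - \left(8 + 6 \left(-2 + 6\right)^{2}\right) = 18480 - \left(8 + 6 \cdot 4^{2}\right) = 18480 - 104 = 18376$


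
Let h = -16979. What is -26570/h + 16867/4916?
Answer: 417002913/83468764 ≈ 4.9959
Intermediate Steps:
-26570/h + 16867/4916 = -26570/(-16979) + 16867/4916 = -26570*(-1/16979) + 16867*(1/4916) = 26570/16979 + 16867/4916 = 417002913/83468764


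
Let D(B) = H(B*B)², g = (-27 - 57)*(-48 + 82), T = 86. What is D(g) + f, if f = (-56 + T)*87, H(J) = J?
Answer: 66532342176306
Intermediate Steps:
g = -2856 (g = -84*34 = -2856)
f = 2610 (f = (-56 + 86)*87 = 30*87 = 2610)
D(B) = B⁴ (D(B) = (B*B)² = (B²)² = B⁴)
D(g) + f = (-2856)⁴ + 2610 = 66532342173696 + 2610 = 66532342176306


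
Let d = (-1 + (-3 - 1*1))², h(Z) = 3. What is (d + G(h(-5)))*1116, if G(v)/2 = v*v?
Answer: 47988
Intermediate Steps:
d = 25 (d = (-1 + (-3 - 1))² = (-1 - 4)² = (-5)² = 25)
G(v) = 2*v² (G(v) = 2*(v*v) = 2*v²)
(d + G(h(-5)))*1116 = (25 + 2*3²)*1116 = (25 + 2*9)*1116 = (25 + 18)*1116 = 43*1116 = 47988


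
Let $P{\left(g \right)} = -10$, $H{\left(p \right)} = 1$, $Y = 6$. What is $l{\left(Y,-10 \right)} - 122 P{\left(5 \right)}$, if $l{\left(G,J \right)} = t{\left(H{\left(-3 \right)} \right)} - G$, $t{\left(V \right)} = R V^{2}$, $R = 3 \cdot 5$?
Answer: $1229$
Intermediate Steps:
$R = 15$
$t{\left(V \right)} = 15 V^{2}$
$l{\left(G,J \right)} = 15 - G$ ($l{\left(G,J \right)} = 15 \cdot 1^{2} - G = 15 \cdot 1 - G = 15 - G$)
$l{\left(Y,-10 \right)} - 122 P{\left(5 \right)} = \left(15 - 6\right) - -1220 = \left(15 - 6\right) + 1220 = 9 + 1220 = 1229$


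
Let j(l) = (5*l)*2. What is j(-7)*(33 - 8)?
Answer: -1750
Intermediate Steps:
j(l) = 10*l
j(-7)*(33 - 8) = (10*(-7))*(33 - 8) = -70*25 = -1750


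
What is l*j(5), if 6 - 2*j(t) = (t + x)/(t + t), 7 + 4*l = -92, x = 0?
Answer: -1089/16 ≈ -68.063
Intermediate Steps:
l = -99/4 (l = -7/4 + (¼)*(-92) = -7/4 - 23 = -99/4 ≈ -24.750)
j(t) = 11/4 (j(t) = 3 - (t + 0)/(2*(t + t)) = 3 - t/(2*(2*t)) = 3 - t*1/(2*t)/2 = 3 - ½*½ = 3 - ¼ = 11/4)
l*j(5) = -99/4*11/4 = -1089/16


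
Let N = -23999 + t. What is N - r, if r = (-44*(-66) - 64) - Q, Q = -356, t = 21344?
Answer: -5851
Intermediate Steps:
r = 3196 (r = (-44*(-66) - 64) - 1*(-356) = (2904 - 64) + 356 = 2840 + 356 = 3196)
N = -2655 (N = -23999 + 21344 = -2655)
N - r = -2655 - 1*3196 = -2655 - 3196 = -5851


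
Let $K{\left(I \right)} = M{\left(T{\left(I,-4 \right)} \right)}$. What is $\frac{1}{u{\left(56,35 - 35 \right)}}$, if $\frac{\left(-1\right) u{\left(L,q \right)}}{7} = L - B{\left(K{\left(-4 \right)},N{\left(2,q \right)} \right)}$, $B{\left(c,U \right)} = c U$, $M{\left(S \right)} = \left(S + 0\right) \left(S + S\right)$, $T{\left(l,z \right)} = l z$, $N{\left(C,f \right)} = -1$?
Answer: $- \frac{1}{3976} \approx -0.00025151$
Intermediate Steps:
$M{\left(S \right)} = 2 S^{2}$ ($M{\left(S \right)} = S 2 S = 2 S^{2}$)
$K{\left(I \right)} = 32 I^{2}$ ($K{\left(I \right)} = 2 \left(I \left(-4\right)\right)^{2} = 2 \left(- 4 I\right)^{2} = 2 \cdot 16 I^{2} = 32 I^{2}$)
$B{\left(c,U \right)} = U c$
$u{\left(L,q \right)} = -3584 - 7 L$ ($u{\left(L,q \right)} = - 7 \left(L - - 32 \left(-4\right)^{2}\right) = - 7 \left(L - - 32 \cdot 16\right) = - 7 \left(L - \left(-1\right) 512\right) = - 7 \left(L - -512\right) = - 7 \left(L + 512\right) = - 7 \left(512 + L\right) = -3584 - 7 L$)
$\frac{1}{u{\left(56,35 - 35 \right)}} = \frac{1}{-3584 - 392} = \frac{1}{-3976} = - \frac{1}{3976}$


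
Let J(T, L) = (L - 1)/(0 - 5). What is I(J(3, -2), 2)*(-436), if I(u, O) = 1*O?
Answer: -872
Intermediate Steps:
J(T, L) = 1/5 - L/5 (J(T, L) = (-1 + L)/(-5) = (-1 + L)*(-1/5) = 1/5 - L/5)
I(u, O) = O
I(J(3, -2), 2)*(-436) = 2*(-436) = -872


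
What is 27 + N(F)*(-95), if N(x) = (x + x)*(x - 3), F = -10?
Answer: -24673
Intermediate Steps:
N(x) = 2*x*(-3 + x) (N(x) = (2*x)*(-3 + x) = 2*x*(-3 + x))
27 + N(F)*(-95) = 27 + (2*(-10)*(-3 - 10))*(-95) = 27 + (2*(-10)*(-13))*(-95) = 27 + 260*(-95) = 27 - 24700 = -24673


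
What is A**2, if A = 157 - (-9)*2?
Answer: 30625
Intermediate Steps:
A = 175 (A = 157 - 1*(-18) = 157 + 18 = 175)
A**2 = 175**2 = 30625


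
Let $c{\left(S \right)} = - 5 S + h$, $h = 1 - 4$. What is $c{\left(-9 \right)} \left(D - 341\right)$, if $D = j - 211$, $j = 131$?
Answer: $-17682$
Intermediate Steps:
$h = -3$
$c{\left(S \right)} = -3 - 5 S$ ($c{\left(S \right)} = - 5 S - 3 = -3 - 5 S$)
$D = -80$ ($D = 131 - 211 = -80$)
$c{\left(-9 \right)} \left(D - 341\right) = \left(-3 - -45\right) \left(-80 - 341\right) = \left(-3 + 45\right) \left(-421\right) = 42 \left(-421\right) = -17682$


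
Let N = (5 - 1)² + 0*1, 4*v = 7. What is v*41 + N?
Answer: 351/4 ≈ 87.750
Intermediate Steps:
v = 7/4 (v = (¼)*7 = 7/4 ≈ 1.7500)
N = 16 (N = 4² + 0 = 16 + 0 = 16)
v*41 + N = (7/4)*41 + 16 = 287/4 + 16 = 351/4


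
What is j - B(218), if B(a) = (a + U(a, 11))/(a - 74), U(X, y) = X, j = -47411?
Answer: -1706905/36 ≈ -47414.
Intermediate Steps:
B(a) = 2*a/(-74 + a) (B(a) = (a + a)/(a - 74) = (2*a)/(-74 + a) = 2*a/(-74 + a))
j - B(218) = -47411 - 2*218/(-74 + 218) = -47411 - 2*218/144 = -47411 - 1*109/36 = -47411 - 109/36 = -1706905/36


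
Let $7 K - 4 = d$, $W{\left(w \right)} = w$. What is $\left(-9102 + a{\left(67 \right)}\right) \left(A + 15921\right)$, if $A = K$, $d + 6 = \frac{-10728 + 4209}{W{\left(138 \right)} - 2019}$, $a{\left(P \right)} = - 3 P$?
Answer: $- \frac{30956037284}{209} \approx -1.4811 \cdot 10^{8}$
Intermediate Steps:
$d = - \frac{1589}{627}$ ($d = -6 + \frac{-10728 + 4209}{138 - 2019} = -6 - \frac{6519}{-1881} = -6 - - \frac{2173}{627} = -6 + \frac{2173}{627} = - \frac{1589}{627} \approx -2.5343$)
$K = \frac{919}{4389}$ ($K = \frac{4}{7} + \frac{1}{7} \left(- \frac{1589}{627}\right) = \frac{4}{7} - \frac{227}{627} = \frac{919}{4389} \approx 0.20939$)
$A = \frac{919}{4389} \approx 0.20939$
$\left(-9102 + a{\left(67 \right)}\right) \left(A + 15921\right) = \left(-9102 - 201\right) \left(\frac{919}{4389} + 15921\right) = \left(-9102 - 201\right) \frac{69878188}{4389} = \left(-9303\right) \frac{69878188}{4389} = - \frac{30956037284}{209}$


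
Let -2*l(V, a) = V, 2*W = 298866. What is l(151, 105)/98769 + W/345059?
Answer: 2678781095/6196569522 ≈ 0.43230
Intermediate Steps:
W = 149433 (W = (½)*298866 = 149433)
l(V, a) = -V/2
l(151, 105)/98769 + W/345059 = -½*151/98769 + 149433/345059 = -151/2*1/98769 + 149433*(1/345059) = -151/197538 + 149433/345059 = 2678781095/6196569522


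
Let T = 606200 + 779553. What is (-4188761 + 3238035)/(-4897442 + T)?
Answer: 950726/3511689 ≈ 0.27073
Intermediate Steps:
T = 1385753
(-4188761 + 3238035)/(-4897442 + T) = (-4188761 + 3238035)/(-4897442 + 1385753) = -950726/(-3511689) = -950726*(-1/3511689) = 950726/3511689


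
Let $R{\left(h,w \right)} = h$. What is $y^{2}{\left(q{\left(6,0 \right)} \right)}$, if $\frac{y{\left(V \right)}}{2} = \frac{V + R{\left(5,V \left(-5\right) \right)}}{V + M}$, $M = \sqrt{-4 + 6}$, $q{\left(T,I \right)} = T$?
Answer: $\frac{484}{\left(6 + \sqrt{2}\right)^{2}} \approx 8.8047$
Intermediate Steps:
$M = \sqrt{2} \approx 1.4142$
$y{\left(V \right)} = \frac{2 \left(5 + V\right)}{V + \sqrt{2}}$ ($y{\left(V \right)} = 2 \frac{V + 5}{V + \sqrt{2}} = 2 \frac{5 + V}{V + \sqrt{2}} = \frac{2 \left(5 + V\right)}{V + \sqrt{2}}$)
$y^{2}{\left(q{\left(6,0 \right)} \right)} = \left(\frac{2 \left(5 + 6\right)}{6 + \sqrt{2}}\right)^{2} = \left(2 \frac{1}{6 + \sqrt{2}} \cdot 11\right)^{2} = \left(\frac{22}{6 + \sqrt{2}}\right)^{2} = \frac{484}{\left(6 + \sqrt{2}\right)^{2}}$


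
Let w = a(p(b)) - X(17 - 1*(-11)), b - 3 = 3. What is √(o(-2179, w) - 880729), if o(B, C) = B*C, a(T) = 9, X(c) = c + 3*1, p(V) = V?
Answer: I*√832791 ≈ 912.57*I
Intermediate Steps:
b = 6 (b = 3 + 3 = 6)
X(c) = 3 + c (X(c) = c + 3 = 3 + c)
w = -22 (w = 9 - (3 + (17 - 1*(-11))) = 9 - (3 + (17 + 11)) = 9 - (3 + 28) = 9 - 1*31 = 9 - 31 = -22)
√(o(-2179, w) - 880729) = √(-2179*(-22) - 880729) = √(47938 - 880729) = √(-832791) = I*√832791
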